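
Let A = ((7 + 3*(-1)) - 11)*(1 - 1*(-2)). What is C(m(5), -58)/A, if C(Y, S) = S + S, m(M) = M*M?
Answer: 116/21 ≈ 5.5238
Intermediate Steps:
m(M) = M²
C(Y, S) = 2*S
A = -21 (A = ((7 - 3) - 11)*(1 + 2) = (4 - 11)*3 = -7*3 = -21)
C(m(5), -58)/A = (2*(-58))/(-21) = -116*(-1/21) = 116/21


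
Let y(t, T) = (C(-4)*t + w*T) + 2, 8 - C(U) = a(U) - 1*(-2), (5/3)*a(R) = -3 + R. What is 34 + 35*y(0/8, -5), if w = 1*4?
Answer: -596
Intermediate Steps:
a(R) = -9/5 + 3*R/5 (a(R) = 3*(-3 + R)/5 = -9/5 + 3*R/5)
C(U) = 39/5 - 3*U/5 (C(U) = 8 - ((-9/5 + 3*U/5) - 1*(-2)) = 8 - ((-9/5 + 3*U/5) + 2) = 8 - (⅕ + 3*U/5) = 8 + (-⅕ - 3*U/5) = 39/5 - 3*U/5)
w = 4
y(t, T) = 2 + 4*T + 51*t/5 (y(t, T) = ((39/5 - ⅗*(-4))*t + 4*T) + 2 = ((39/5 + 12/5)*t + 4*T) + 2 = (51*t/5 + 4*T) + 2 = (4*T + 51*t/5) + 2 = 2 + 4*T + 51*t/5)
34 + 35*y(0/8, -5) = 34 + 35*(2 + 4*(-5) + 51*(0/8)/5) = 34 + 35*(2 - 20 + 51*(0*(⅛))/5) = 34 + 35*(2 - 20 + (51/5)*0) = 34 + 35*(2 - 20 + 0) = 34 + 35*(-18) = 34 - 630 = -596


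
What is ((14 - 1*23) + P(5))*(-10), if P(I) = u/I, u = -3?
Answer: 96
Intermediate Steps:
P(I) = -3/I
((14 - 1*23) + P(5))*(-10) = ((14 - 1*23) - 3/5)*(-10) = ((14 - 23) - 3*⅕)*(-10) = (-9 - ⅗)*(-10) = -48/5*(-10) = 96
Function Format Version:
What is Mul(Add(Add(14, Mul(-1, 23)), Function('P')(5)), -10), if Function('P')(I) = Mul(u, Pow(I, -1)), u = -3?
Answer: 96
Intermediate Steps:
Function('P')(I) = Mul(-3, Pow(I, -1))
Mul(Add(Add(14, Mul(-1, 23)), Function('P')(5)), -10) = Mul(Add(Add(14, Mul(-1, 23)), Mul(-3, Pow(5, -1))), -10) = Mul(Add(Add(14, -23), Mul(-3, Rational(1, 5))), -10) = Mul(Add(-9, Rational(-3, 5)), -10) = Mul(Rational(-48, 5), -10) = 96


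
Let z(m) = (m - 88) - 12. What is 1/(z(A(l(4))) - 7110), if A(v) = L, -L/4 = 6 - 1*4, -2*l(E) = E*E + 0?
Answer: -1/7218 ≈ -0.00013854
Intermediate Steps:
l(E) = -E²/2 (l(E) = -(E*E + 0)/2 = -(E² + 0)/2 = -E²/2)
L = -8 (L = -4*(6 - 1*4) = -4*(6 - 4) = -4*2 = -8)
A(v) = -8
z(m) = -100 + m (z(m) = (-88 + m) - 12 = -100 + m)
1/(z(A(l(4))) - 7110) = 1/((-100 - 8) - 7110) = 1/(-108 - 7110) = 1/(-7218) = -1/7218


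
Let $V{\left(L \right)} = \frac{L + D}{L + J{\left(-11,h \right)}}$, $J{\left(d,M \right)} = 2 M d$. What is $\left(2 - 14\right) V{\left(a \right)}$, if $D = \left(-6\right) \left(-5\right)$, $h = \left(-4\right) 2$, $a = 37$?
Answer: $- \frac{268}{71} \approx -3.7746$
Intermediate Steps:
$h = -8$
$J{\left(d,M \right)} = 2 M d$
$D = 30$
$V{\left(L \right)} = \frac{30 + L}{176 + L}$ ($V{\left(L \right)} = \frac{L + 30}{L + 2 \left(-8\right) \left(-11\right)} = \frac{30 + L}{L + 176} = \frac{30 + L}{176 + L}$)
$\left(2 - 14\right) V{\left(a \right)} = \left(2 - 14\right) \frac{30 + 37}{176 + 37} = - 12 \cdot \frac{1}{213} \cdot 67 = \left(-12\right) \frac{67}{213} = - \frac{268}{71}$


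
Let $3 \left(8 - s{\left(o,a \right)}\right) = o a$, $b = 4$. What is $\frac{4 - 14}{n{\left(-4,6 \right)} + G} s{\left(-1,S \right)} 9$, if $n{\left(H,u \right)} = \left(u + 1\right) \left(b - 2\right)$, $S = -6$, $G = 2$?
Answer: $- \frac{135}{4} \approx -33.75$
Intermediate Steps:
$s{\left(o,a \right)} = 8 - \frac{a o}{3}$ ($s{\left(o,a \right)} = 8 - \frac{o a}{3} = 8 - \frac{a o}{3}$)
$n{\left(H,u \right)} = 2 + 2 u$ ($n{\left(H,u \right)} = \left(u + 1\right) \left(4 - 2\right) = \left(1 + u\right) 2 = 2 + 2 u$)
$\frac{4 - 14}{n{\left(-4,6 \right)} + G} s{\left(-1,S \right)} 9 = \frac{4 - 14}{\left(2 + 2 \cdot 6\right) + 2} \left(8 - \left(-2\right) \left(-1\right)\right) 9 = - \frac{10}{\left(2 + 12\right) + 2} \left(8 - 2\right) 9 = - \frac{10}{14 + 2} \cdot 6 \cdot 9 = - \frac{10}{16} \cdot 6 \cdot 9 = \left(-10\right) \frac{1}{16} \cdot 6 \cdot 9 = \left(- \frac{5}{8}\right) 6 \cdot 9 = \left(- \frac{15}{4}\right) 9 = - \frac{135}{4}$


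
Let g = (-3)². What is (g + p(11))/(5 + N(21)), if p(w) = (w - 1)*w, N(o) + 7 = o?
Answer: 119/19 ≈ 6.2632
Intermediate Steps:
N(o) = -7 + o
g = 9
p(w) = w*(-1 + w) (p(w) = (-1 + w)*w = w*(-1 + w))
(g + p(11))/(5 + N(21)) = (9 + 11*(-1 + 11))/(5 + (-7 + 21)) = (9 + 11*10)/(5 + 14) = (9 + 110)/19 = 119*(1/19) = 119/19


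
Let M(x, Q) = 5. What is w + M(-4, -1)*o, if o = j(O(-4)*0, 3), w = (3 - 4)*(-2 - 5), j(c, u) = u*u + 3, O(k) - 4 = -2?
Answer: 67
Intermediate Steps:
O(k) = 2 (O(k) = 4 - 2 = 2)
j(c, u) = 3 + u**2 (j(c, u) = u**2 + 3 = 3 + u**2)
w = 7 (w = -1*(-7) = 7)
o = 12 (o = 3 + 3**2 = 3 + 9 = 12)
w + M(-4, -1)*o = 7 + 5*12 = 7 + 60 = 67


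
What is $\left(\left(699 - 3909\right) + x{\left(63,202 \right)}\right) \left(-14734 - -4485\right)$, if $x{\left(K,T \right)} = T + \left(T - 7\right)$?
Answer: $28830437$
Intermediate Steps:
$x{\left(K,T \right)} = -7 + 2 T$ ($x{\left(K,T \right)} = T + \left(T - 7\right) = T + \left(-7 + T\right) = -7 + 2 T$)
$\left(\left(699 - 3909\right) + x{\left(63,202 \right)}\right) \left(-14734 - -4485\right) = \left(\left(699 - 3909\right) + \left(-7 + 2 \cdot 202\right)\right) \left(-14734 - -4485\right) = \left(\left(699 - 3909\right) + \left(-7 + 404\right)\right) \left(-14734 + 4485\right) = \left(-3210 + 397\right) \left(-10249\right) = \left(-2813\right) \left(-10249\right) = 28830437$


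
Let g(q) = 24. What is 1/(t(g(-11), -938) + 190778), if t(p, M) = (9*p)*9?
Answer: 1/192722 ≈ 5.1888e-6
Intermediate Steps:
t(p, M) = 81*p
1/(t(g(-11), -938) + 190778) = 1/(81*24 + 190778) = 1/(1944 + 190778) = 1/192722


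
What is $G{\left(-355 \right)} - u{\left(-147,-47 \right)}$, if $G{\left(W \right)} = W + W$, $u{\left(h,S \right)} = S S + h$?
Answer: $-2772$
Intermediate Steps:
$u{\left(h,S \right)} = h + S^{2}$ ($u{\left(h,S \right)} = S^{2} + h = h + S^{2}$)
$G{\left(W \right)} = 2 W$
$G{\left(-355 \right)} - u{\left(-147,-47 \right)} = 2 \left(-355\right) - \left(-147 + \left(-47\right)^{2}\right) = -710 - \left(-147 + 2209\right) = -710 - 2062 = -2772$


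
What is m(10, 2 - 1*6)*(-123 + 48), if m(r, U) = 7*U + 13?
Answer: 1125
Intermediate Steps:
m(r, U) = 13 + 7*U
m(10, 2 - 1*6)*(-123 + 48) = (13 + 7*(2 - 1*6))*(-123 + 48) = (13 + 7*(2 - 6))*(-75) = (13 + 7*(-4))*(-75) = (13 - 28)*(-75) = -15*(-75) = 1125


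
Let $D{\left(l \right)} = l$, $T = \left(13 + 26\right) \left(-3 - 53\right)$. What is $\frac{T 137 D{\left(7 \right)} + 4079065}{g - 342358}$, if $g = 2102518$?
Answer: $\frac{1984609}{1760160} \approx 1.1275$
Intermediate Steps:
$T = -2184$ ($T = 39 \left(-56\right) = -2184$)
$\frac{T 137 D{\left(7 \right)} + 4079065}{g - 342358} = \frac{\left(-2184\right) 137 \cdot 7 + 4079065}{2102518 - 342358} = \frac{\left(-299208\right) 7 + 4079065}{1760160} = \left(-2094456 + 4079065\right) \frac{1}{1760160} = 1984609 \cdot \frac{1}{1760160} = \frac{1984609}{1760160}$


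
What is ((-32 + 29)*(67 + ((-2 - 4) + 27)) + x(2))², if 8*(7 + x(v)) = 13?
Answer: 4644025/64 ≈ 72563.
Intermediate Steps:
x(v) = -43/8 (x(v) = -7 + (⅛)*13 = -7 + 13/8 = -43/8)
((-32 + 29)*(67 + ((-2 - 4) + 27)) + x(2))² = ((-32 + 29)*(67 + ((-2 - 4) + 27)) - 43/8)² = (-3*(67 + (-6 + 27)) - 43/8)² = (-3*(67 + 21) - 43/8)² = (-3*88 - 43/8)² = (-264 - 43/8)² = (-2155/8)² = 4644025/64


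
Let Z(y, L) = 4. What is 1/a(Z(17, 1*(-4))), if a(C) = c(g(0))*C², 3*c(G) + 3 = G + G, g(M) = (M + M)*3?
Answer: -1/16 ≈ -0.062500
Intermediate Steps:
g(M) = 6*M (g(M) = (2*M)*3 = 6*M)
c(G) = -1 + 2*G/3 (c(G) = -1 + (G + G)/3 = -1 + (2*G)/3 = -1 + 2*G/3)
a(C) = -C² (a(C) = (-1 + 2*(6*0)/3)*C² = (-1 + (⅔)*0)*C² = (-1 + 0)*C² = -C²)
1/a(Z(17, 1*(-4))) = 1/(-1*4²) = 1/(-1*16) = 1/(-16) = -1/16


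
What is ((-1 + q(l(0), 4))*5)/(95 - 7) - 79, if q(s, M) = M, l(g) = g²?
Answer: -6937/88 ≈ -78.830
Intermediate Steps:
((-1 + q(l(0), 4))*5)/(95 - 7) - 79 = ((-1 + 4)*5)/(95 - 7) - 79 = (3*5)/88 - 79 = 15*(1/88) - 79 = 15/88 - 79 = -6937/88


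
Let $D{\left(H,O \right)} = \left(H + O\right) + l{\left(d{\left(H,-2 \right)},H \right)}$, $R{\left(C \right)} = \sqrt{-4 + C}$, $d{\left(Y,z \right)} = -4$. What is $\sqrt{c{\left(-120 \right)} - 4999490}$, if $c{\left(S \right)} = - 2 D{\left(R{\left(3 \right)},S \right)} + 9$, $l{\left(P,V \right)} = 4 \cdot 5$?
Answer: $\sqrt{-4999281 - 2 i} \approx 0.0005 - 2235.9 i$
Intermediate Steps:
$l{\left(P,V \right)} = 20$
$D{\left(H,O \right)} = 20 + H + O$ ($D{\left(H,O \right)} = \left(H + O\right) + 20 = 20 + H + O$)
$c{\left(S \right)} = -31 - 2 i - 2 S$ ($c{\left(S \right)} = - 2 \left(20 + \sqrt{-4 + 3} + S\right) + 9 = - 2 \left(20 + \sqrt{-1} + S\right) + 9 = - 2 \left(20 + i + S\right) + 9 = \left(-40 - 2 i - 2 S\right) + 9 = -31 - 2 i - 2 S$)
$\sqrt{c{\left(-120 \right)} - 4999490} = \sqrt{\left(-31 - 2 i - -240\right) - 4999490} = \sqrt{\left(-31 - 2 i + 240\right) - 4999490} = \sqrt{\left(209 - 2 i\right) - 4999490} = \sqrt{-4999281 - 2 i}$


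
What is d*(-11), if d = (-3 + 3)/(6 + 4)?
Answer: 0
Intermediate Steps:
d = 0 (d = 0/10 = 0*(1/10) = 0)
d*(-11) = 0*(-11) = 0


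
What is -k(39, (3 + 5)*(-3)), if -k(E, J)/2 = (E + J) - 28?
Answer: -26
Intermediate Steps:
k(E, J) = 56 - 2*E - 2*J (k(E, J) = -2*((E + J) - 28) = -2*(-28 + E + J) = 56 - 2*E - 2*J)
-k(39, (3 + 5)*(-3)) = -(56 - 2*39 - 2*(3 + 5)*(-3)) = -(56 - 78 - 16*(-3)) = -(56 - 78 - 2*(-24)) = -(56 - 78 + 48) = -1*26 = -26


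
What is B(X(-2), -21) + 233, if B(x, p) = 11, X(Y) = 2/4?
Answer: 244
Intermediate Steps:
X(Y) = 1/2 (X(Y) = 2*(1/4) = 1/2)
B(X(-2), -21) + 233 = 11 + 233 = 244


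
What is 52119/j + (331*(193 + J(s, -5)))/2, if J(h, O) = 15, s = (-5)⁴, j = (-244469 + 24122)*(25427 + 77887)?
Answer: 87073327646897/2529436662 ≈ 34424.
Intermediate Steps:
j = -22764929958 (j = -220347*103314 = -22764929958)
s = 625
52119/j + (331*(193 + J(s, -5)))/2 = 52119/(-22764929958) + (331*(193 + 15))/2 = 52119*(-1/22764929958) + (331*208)*(½) = -5791/2529436662 + 68848*(½) = -5791/2529436662 + 34424 = 87073327646897/2529436662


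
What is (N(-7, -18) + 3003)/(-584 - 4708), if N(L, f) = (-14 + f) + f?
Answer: -2953/5292 ≈ -0.55801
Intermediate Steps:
N(L, f) = -14 + 2*f
(N(-7, -18) + 3003)/(-584 - 4708) = ((-14 + 2*(-18)) + 3003)/(-584 - 4708) = ((-14 - 36) + 3003)/(-5292) = (-50 + 3003)*(-1/5292) = 2953*(-1/5292) = -2953/5292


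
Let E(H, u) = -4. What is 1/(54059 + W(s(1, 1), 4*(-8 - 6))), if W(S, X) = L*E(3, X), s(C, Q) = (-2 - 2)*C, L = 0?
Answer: 1/54059 ≈ 1.8498e-5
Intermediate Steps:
s(C, Q) = -4*C
W(S, X) = 0 (W(S, X) = 0*(-4) = 0)
1/(54059 + W(s(1, 1), 4*(-8 - 6))) = 1/(54059 + 0) = 1/54059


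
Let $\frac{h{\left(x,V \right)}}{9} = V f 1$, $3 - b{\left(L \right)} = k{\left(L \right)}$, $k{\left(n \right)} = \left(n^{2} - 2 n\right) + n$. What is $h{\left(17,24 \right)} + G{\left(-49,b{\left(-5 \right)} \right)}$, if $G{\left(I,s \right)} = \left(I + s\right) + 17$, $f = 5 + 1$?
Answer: $1237$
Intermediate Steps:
$k{\left(n \right)} = n^{2} - n$
$b{\left(L \right)} = 3 - L \left(-1 + L\right)$
$f = 6$
$G{\left(I,s \right)} = 17 + I + s$
$h{\left(x,V \right)} = 54 V$ ($h{\left(x,V \right)} = 9 V 6 \cdot 1 = 9 \cdot 6 V 1 = 9 \cdot 6 V = 54 V$)
$h{\left(17,24 \right)} + G{\left(-49,b{\left(-5 \right)} \right)} = 54 \cdot 24 + \left(17 - 49 + \left(3 - - 5 \left(-1 - 5\right)\right)\right) = 1296 + \left(17 - 49 + \left(3 - \left(-5\right) \left(-6\right)\right)\right) = 1296 + \left(17 - 49 + \left(3 - 30\right)\right) = 1296 - 59 = 1237$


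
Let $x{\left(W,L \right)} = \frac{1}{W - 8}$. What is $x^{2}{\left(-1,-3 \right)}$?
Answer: $\frac{1}{81} \approx 0.012346$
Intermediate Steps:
$x{\left(W,L \right)} = \frac{1}{-8 + W}$
$x^{2}{\left(-1,-3 \right)} = \left(\frac{1}{-8 - 1}\right)^{2} = \left(\frac{1}{-9}\right)^{2} = \left(- \frac{1}{9}\right)^{2} = \frac{1}{81}$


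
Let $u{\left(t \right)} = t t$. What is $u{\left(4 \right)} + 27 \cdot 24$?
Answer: $664$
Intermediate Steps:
$u{\left(t \right)} = t^{2}$
$u{\left(4 \right)} + 27 \cdot 24 = 4^{2} + 27 \cdot 24 = 16 + 648 = 664$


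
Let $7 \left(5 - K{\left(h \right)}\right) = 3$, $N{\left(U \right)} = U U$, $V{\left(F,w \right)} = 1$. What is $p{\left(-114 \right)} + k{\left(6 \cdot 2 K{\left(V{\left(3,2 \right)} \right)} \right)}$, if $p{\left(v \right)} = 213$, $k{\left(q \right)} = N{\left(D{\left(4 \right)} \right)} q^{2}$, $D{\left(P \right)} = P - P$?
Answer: $213$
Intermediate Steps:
$D{\left(P \right)} = 0$
$N{\left(U \right)} = U^{2}$
$K{\left(h \right)} = \frac{32}{7}$ ($K{\left(h \right)} = 5 - \frac{3}{7} = \frac{32}{7}$)
$k{\left(q \right)} = 0$ ($k{\left(q \right)} = 0^{2} q^{2} = 0 q^{2} = 0$)
$p{\left(-114 \right)} + k{\left(6 \cdot 2 K{\left(V{\left(3,2 \right)} \right)} \right)} = 213 + 0 = 213$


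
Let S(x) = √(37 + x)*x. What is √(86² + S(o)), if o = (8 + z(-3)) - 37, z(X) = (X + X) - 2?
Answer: 86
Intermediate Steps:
z(X) = -2 + 2*X (z(X) = 2*X - 2 = -2 + 2*X)
o = -37 (o = (8 + (-2 + 2*(-3))) - 37 = (8 + (-2 - 6)) - 37 = (8 - 8) - 37 = 0 - 37 = -37)
S(x) = x*√(37 + x)
√(86² + S(o)) = √(86² - 37*√(37 - 37)) = √(7396 - 37*√0) = √(7396 - 37*0) = √(7396 + 0) = √7396 = 86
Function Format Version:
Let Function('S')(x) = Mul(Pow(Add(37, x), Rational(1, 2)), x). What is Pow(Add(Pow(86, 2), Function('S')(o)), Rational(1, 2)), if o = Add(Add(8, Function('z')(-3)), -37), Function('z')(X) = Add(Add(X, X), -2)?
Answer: 86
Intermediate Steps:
Function('z')(X) = Add(-2, Mul(2, X)) (Function('z')(X) = Add(Mul(2, X), -2) = Add(-2, Mul(2, X)))
o = -37 (o = Add(Add(8, Add(-2, Mul(2, -3))), -37) = Add(Add(8, Add(-2, -6)), -37) = Add(Add(8, -8), -37) = Add(0, -37) = -37)
Function('S')(x) = Mul(x, Pow(Add(37, x), Rational(1, 2)))
Pow(Add(Pow(86, 2), Function('S')(o)), Rational(1, 2)) = Pow(Add(Pow(86, 2), Mul(-37, Pow(Add(37, -37), Rational(1, 2)))), Rational(1, 2)) = Pow(Add(7396, Mul(-37, Pow(0, Rational(1, 2)))), Rational(1, 2)) = Pow(Add(7396, Mul(-37, 0)), Rational(1, 2)) = Pow(Add(7396, 0), Rational(1, 2)) = Pow(7396, Rational(1, 2)) = 86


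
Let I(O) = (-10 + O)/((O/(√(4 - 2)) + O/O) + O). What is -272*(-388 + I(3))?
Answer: 2442560/23 - 5712*√2/23 ≈ 1.0585e+5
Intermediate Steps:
I(O) = (-10 + O)/(1 + O + O*√2/2) (I(O) = (-10 + O)/((O/(√2) + 1) + O) = (-10 + O)/((O*(√2/2) + 1) + O) = (-10 + O)/((O*√2/2 + 1) + O) = (-10 + O)/((1 + O*√2/2) + O) = (-10 + O)/(1 + O + O*√2/2))
-272*(-388 + I(3)) = -272*(-388 + √2*(-10 + 3)/(3 + √2 + 3*√2)) = -272*(-388 + √2*(-7)/(3 + 4*√2)) = -272*(-388 - 7*√2/(3 + 4*√2)) = 105536 + 1904*√2/(3 + 4*√2)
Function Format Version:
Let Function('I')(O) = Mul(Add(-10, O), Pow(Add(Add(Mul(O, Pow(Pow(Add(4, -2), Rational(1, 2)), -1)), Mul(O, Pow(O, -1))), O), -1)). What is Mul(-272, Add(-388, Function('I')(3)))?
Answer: Add(Rational(2442560, 23), Mul(Rational(-5712, 23), Pow(2, Rational(1, 2)))) ≈ 1.0585e+5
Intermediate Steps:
Function('I')(O) = Mul(Pow(Add(1, O, Mul(Rational(1, 2), O, Pow(2, Rational(1, 2)))), -1), Add(-10, O)) (Function('I')(O) = Mul(Add(-10, O), Pow(Add(Add(Mul(O, Pow(Pow(2, Rational(1, 2)), -1)), 1), O), -1)) = Mul(Add(-10, O), Pow(Add(Add(Mul(O, Mul(Rational(1, 2), Pow(2, Rational(1, 2)))), 1), O), -1)) = Mul(Add(-10, O), Pow(Add(Add(Mul(Rational(1, 2), O, Pow(2, Rational(1, 2))), 1), O), -1)) = Mul(Add(-10, O), Pow(Add(Add(1, Mul(Rational(1, 2), O, Pow(2, Rational(1, 2)))), O), -1)) = Mul(Add(-10, O), Pow(Add(1, O, Mul(Rational(1, 2), O, Pow(2, Rational(1, 2)))), -1)) = Mul(Pow(Add(1, O, Mul(Rational(1, 2), O, Pow(2, Rational(1, 2)))), -1), Add(-10, O)))
Mul(-272, Add(-388, Function('I')(3))) = Mul(-272, Add(-388, Mul(Pow(2, Rational(1, 2)), Pow(Add(3, Pow(2, Rational(1, 2)), Mul(3, Pow(2, Rational(1, 2)))), -1), Add(-10, 3)))) = Mul(-272, Add(-388, Mul(Pow(2, Rational(1, 2)), Pow(Add(3, Mul(4, Pow(2, Rational(1, 2)))), -1), -7))) = Mul(-272, Add(-388, Mul(-7, Pow(2, Rational(1, 2)), Pow(Add(3, Mul(4, Pow(2, Rational(1, 2)))), -1)))) = Add(105536, Mul(1904, Pow(2, Rational(1, 2)), Pow(Add(3, Mul(4, Pow(2, Rational(1, 2)))), -1)))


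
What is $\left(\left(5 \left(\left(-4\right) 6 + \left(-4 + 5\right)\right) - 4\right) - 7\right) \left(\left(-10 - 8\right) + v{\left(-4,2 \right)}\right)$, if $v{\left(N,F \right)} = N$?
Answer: $2772$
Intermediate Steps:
$\left(\left(5 \left(\left(-4\right) 6 + \left(-4 + 5\right)\right) - 4\right) - 7\right) \left(\left(-10 - 8\right) + v{\left(-4,2 \right)}\right) = \left(\left(5 \left(\left(-4\right) 6 + \left(-4 + 5\right)\right) - 4\right) - 7\right) \left(\left(-10 - 8\right) - 4\right) = \left(\left(5 \left(-24 + 1\right) - 4\right) - 7\right) \left(-18 - 4\right) = \left(\left(5 \left(-23\right) - 4\right) - 7\right) \left(-22\right) = \left(\left(-115 - 4\right) - 7\right) \left(-22\right) = \left(-119 - 7\right) \left(-22\right) = \left(-126\right) \left(-22\right) = 2772$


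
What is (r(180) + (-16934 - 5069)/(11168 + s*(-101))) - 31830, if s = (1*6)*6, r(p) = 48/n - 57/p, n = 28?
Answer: -1798162771/56490 ≈ -31832.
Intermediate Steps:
r(p) = 12/7 - 57/p (r(p) = 48/28 - 57/p = 48*(1/28) - 57/p = 12/7 - 57/p)
s = 36 (s = 6*6 = 36)
(r(180) + (-16934 - 5069)/(11168 + s*(-101))) - 31830 = ((12/7 - 57/180) + (-16934 - 5069)/(11168 + 36*(-101))) - 31830 = ((12/7 - 57*1/180) - 22003/(11168 - 3636)) - 31830 = ((12/7 - 19/60) - 22003/7532) - 31830 = (587/420 - 22003*1/7532) - 31830 = (587/420 - 22003/7532) - 31830 = -86071/56490 - 31830 = -1798162771/56490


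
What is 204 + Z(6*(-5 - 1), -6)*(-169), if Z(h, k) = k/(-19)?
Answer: 2862/19 ≈ 150.63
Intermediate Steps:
Z(h, k) = -k/19 (Z(h, k) = k*(-1/19) = -k/19)
204 + Z(6*(-5 - 1), -6)*(-169) = 204 - 1/19*(-6)*(-169) = 204 + (6/19)*(-169) = 204 - 1014/19 = 2862/19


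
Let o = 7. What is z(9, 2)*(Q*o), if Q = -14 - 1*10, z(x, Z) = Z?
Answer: -336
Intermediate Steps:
Q = -24 (Q = -14 - 10 = -24)
z(9, 2)*(Q*o) = 2*(-24*7) = 2*(-168) = -336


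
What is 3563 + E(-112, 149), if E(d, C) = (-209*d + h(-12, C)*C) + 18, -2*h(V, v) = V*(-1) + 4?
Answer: 25797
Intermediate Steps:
h(V, v) = -2 + V/2 (h(V, v) = -(V*(-1) + 4)/2 = -(-V + 4)/2 = -(4 - V)/2 = -2 + V/2)
E(d, C) = 18 - 209*d - 8*C (E(d, C) = (-209*d + (-2 + (½)*(-12))*C) + 18 = (-209*d + (-2 - 6)*C) + 18 = (-209*d - 8*C) + 18 = 18 - 209*d - 8*C)
3563 + E(-112, 149) = 3563 + (18 - 209*(-112) - 8*149) = 3563 + (18 + 23408 - 1192) = 3563 + 22234 = 25797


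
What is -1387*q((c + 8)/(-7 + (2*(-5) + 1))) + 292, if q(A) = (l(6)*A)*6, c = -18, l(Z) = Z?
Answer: -61831/2 ≈ -30916.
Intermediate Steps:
q(A) = 36*A (q(A) = (6*A)*6 = 36*A)
-1387*q((c + 8)/(-7 + (2*(-5) + 1))) + 292 = -49932*(-18 + 8)/(-7 + (2*(-5) + 1)) + 292 = -49932*(-10/(-7 + (-10 + 1))) + 292 = -49932*(-10/(-7 - 9)) + 292 = -49932*(-10/(-16)) + 292 = -49932*(-10*(-1/16)) + 292 = -49932*5/8 + 292 = -1387*45/2 + 292 = -62415/2 + 292 = -61831/2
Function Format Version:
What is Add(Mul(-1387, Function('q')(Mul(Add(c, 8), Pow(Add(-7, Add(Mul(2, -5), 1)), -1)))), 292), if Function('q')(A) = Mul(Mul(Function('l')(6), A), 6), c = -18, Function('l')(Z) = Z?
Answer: Rational(-61831, 2) ≈ -30916.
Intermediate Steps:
Function('q')(A) = Mul(36, A) (Function('q')(A) = Mul(Mul(6, A), 6) = Mul(36, A))
Add(Mul(-1387, Function('q')(Mul(Add(c, 8), Pow(Add(-7, Add(Mul(2, -5), 1)), -1)))), 292) = Add(Mul(-1387, Mul(36, Mul(Add(-18, 8), Pow(Add(-7, Add(Mul(2, -5), 1)), -1)))), 292) = Add(Mul(-1387, Mul(36, Mul(-10, Pow(Add(-7, Add(-10, 1)), -1)))), 292) = Add(Mul(-1387, Mul(36, Mul(-10, Pow(Add(-7, -9), -1)))), 292) = Add(Mul(-1387, Mul(36, Mul(-10, Pow(-16, -1)))), 292) = Add(Mul(-1387, Mul(36, Mul(-10, Rational(-1, 16)))), 292) = Add(Mul(-1387, Mul(36, Rational(5, 8))), 292) = Add(Mul(-1387, Rational(45, 2)), 292) = Add(Rational(-62415, 2), 292) = Rational(-61831, 2)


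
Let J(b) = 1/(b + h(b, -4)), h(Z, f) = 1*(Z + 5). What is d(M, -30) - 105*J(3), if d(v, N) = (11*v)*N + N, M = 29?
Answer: -105705/11 ≈ -9609.5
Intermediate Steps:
h(Z, f) = 5 + Z (h(Z, f) = 1*(5 + Z) = 5 + Z)
d(v, N) = N + 11*N*v (d(v, N) = 11*N*v + N = N + 11*N*v)
J(b) = 1/(5 + 2*b) (J(b) = 1/(b + (5 + b)) = 1/(5 + 2*b))
d(M, -30) - 105*J(3) = -30*(1 + 11*29) - 105/(5 + 2*3) = -30*(1 + 319) - 105/(5 + 6) = -30*320 - 105/11 = -9600 - 105/11 = -105705/11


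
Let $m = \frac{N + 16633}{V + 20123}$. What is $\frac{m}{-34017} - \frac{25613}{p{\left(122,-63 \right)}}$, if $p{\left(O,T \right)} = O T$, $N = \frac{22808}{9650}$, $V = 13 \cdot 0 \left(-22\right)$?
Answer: $\frac{4028320741538261}{1208835318501450} \approx 3.3324$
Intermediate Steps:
$V = 0$ ($V = 0 \left(-22\right) = 0$)
$N = \frac{11404}{4825}$ ($N = 22808 \cdot \frac{1}{9650} = \frac{11404}{4825} \approx 2.3635$)
$m = \frac{80265629}{97093475}$ ($m = \frac{\frac{11404}{4825} + 16633}{0 + 20123} = \frac{80265629}{4825 \cdot 20123} = \frac{80265629}{4825} \cdot \frac{1}{20123} = \frac{80265629}{97093475} \approx 0.82668$)
$\frac{m}{-34017} - \frac{25613}{p{\left(122,-63 \right)}} = \frac{80265629}{97093475 \left(-34017\right)} - \frac{25613}{122 \left(-63\right)} = \frac{80265629}{97093475} \left(- \frac{1}{34017}\right) - \frac{25613}{-7686} = - \frac{80265629}{3302828739075} - - \frac{3659}{1098} = - \frac{80265629}{3302828739075} + \frac{3659}{1098} = \frac{4028320741538261}{1208835318501450}$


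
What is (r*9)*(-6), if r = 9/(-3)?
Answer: 162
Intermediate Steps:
r = -3 (r = 9*(-⅓) = -3)
(r*9)*(-6) = -3*9*(-6) = -27*(-6) = 162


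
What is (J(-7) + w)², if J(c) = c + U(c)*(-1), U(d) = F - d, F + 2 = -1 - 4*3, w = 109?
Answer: 12100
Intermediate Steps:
F = -15 (F = -2 + (-1 - 4*3) = -2 + (-1 - 12) = -2 - 13 = -15)
U(d) = -15 - d
J(c) = 15 + 2*c (J(c) = c + (-15 - c)*(-1) = c + (15 + c) = 15 + 2*c)
(J(-7) + w)² = ((15 + 2*(-7)) + 109)² = ((15 - 14) + 109)² = (1 + 109)² = 110² = 12100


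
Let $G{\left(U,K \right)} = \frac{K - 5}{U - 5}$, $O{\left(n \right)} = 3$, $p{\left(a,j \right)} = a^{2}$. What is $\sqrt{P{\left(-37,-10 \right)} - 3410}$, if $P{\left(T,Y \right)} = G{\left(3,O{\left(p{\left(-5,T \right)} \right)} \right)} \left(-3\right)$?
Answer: $i \sqrt{3413} \approx 58.421 i$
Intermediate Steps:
$G{\left(U,K \right)} = \frac{-5 + K}{-5 + U}$
$P{\left(T,Y \right)} = -3$ ($P{\left(T,Y \right)} = \frac{-5 + 3}{-5 + 3} \left(-3\right) = \frac{1}{-2} \left(-2\right) \left(-3\right) = \left(- \frac{1}{2}\right) \left(-2\right) \left(-3\right) = 1 \left(-3\right) = -3$)
$\sqrt{P{\left(-37,-10 \right)} - 3410} = \sqrt{-3 - 3410} = \sqrt{-3413} = i \sqrt{3413}$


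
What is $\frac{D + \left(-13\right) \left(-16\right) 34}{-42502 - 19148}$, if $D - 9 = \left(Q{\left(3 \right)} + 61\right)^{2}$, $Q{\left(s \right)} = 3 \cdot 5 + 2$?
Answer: $- \frac{2633}{12330} \approx -0.21354$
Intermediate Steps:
$Q{\left(s \right)} = 17$ ($Q{\left(s \right)} = 15 + 2 = 17$)
$D = 6093$ ($D = 9 + \left(17 + 61\right)^{2} = 9 + 78^{2} = 9 + 6084 = 6093$)
$\frac{D + \left(-13\right) \left(-16\right) 34}{-42502 - 19148} = \frac{6093 + \left(-13\right) \left(-16\right) 34}{-42502 - 19148} = \frac{6093 + 208 \cdot 34}{-61650} = \left(6093 + 7072\right) \left(- \frac{1}{61650}\right) = 13165 \left(- \frac{1}{61650}\right) = - \frac{2633}{12330}$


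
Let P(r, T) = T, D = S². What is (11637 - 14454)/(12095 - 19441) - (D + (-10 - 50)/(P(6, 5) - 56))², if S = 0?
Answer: -2124287/2122994 ≈ -1.0006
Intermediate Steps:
D = 0 (D = 0² = 0)
(11637 - 14454)/(12095 - 19441) - (D + (-10 - 50)/(P(6, 5) - 56))² = (11637 - 14454)/(12095 - 19441) - (0 + (-10 - 50)/(5 - 56))² = -2817/(-7346) - (0 - 60/(-51))² = -2817*(-1/7346) - (0 - 60*(-1/51))² = 2817/7346 - (0 + 20/17)² = 2817/7346 - (20/17)² = 2817/7346 - 1*400/289 = 2817/7346 - 400/289 = -2124287/2122994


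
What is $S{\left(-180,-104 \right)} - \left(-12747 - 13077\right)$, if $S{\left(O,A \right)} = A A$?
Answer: $36640$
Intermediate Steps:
$S{\left(O,A \right)} = A^{2}$
$S{\left(-180,-104 \right)} - \left(-12747 - 13077\right) = \left(-104\right)^{2} - \left(-12747 - 13077\right) = 10816 - -25824 = 10816 + 25824 = 36640$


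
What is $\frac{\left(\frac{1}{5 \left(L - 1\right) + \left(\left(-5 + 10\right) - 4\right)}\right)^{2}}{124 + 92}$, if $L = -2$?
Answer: $\frac{1}{42336} \approx 2.3621 \cdot 10^{-5}$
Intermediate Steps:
$\frac{\left(\frac{1}{5 \left(L - 1\right) + \left(\left(-5 + 10\right) - 4\right)}\right)^{2}}{124 + 92} = \frac{\left(\frac{1}{5 \left(-2 - 1\right) + \left(\left(-5 + 10\right) - 4\right)}\right)^{2}}{124 + 92} = \frac{\left(\frac{1}{5 \left(-3\right) + \left(5 - 4\right)}\right)^{2}}{216} = \frac{\left(\frac{1}{-15 + 1}\right)^{2}}{216} = \frac{\left(\frac{1}{-14}\right)^{2}}{216} = \frac{\left(- \frac{1}{14}\right)^{2}}{216} = \frac{1}{216} \cdot \frac{1}{196} = \frac{1}{42336}$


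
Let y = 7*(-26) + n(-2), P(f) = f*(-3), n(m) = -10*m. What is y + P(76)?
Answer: -390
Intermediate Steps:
P(f) = -3*f
y = -162 (y = 7*(-26) - 10*(-2) = -182 + 20 = -162)
y + P(76) = -162 - 3*76 = -162 - 228 = -390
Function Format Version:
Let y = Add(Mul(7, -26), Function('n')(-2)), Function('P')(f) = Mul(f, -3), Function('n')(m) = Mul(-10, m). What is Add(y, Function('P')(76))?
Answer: -390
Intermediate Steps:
Function('P')(f) = Mul(-3, f)
y = -162 (y = Add(Mul(7, -26), Mul(-10, -2)) = Add(-182, 20) = -162)
Add(y, Function('P')(76)) = Add(-162, Mul(-3, 76)) = Add(-162, -228) = -390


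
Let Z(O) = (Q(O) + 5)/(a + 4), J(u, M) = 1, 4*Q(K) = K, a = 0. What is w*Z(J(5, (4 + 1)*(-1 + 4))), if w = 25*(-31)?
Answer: -16275/16 ≈ -1017.2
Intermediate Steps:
Q(K) = K/4
Z(O) = 5/4 + O/16 (Z(O) = (O/4 + 5)/(0 + 4) = (5 + O/4)/4 = (5 + O/4)*(¼) = 5/4 + O/16)
w = -775
w*Z(J(5, (4 + 1)*(-1 + 4))) = -775*(5/4 + (1/16)*1) = -775*(5/4 + 1/16) = -775*21/16 = -16275/16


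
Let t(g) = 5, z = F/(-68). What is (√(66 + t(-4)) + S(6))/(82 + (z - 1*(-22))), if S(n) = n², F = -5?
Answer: 816/2359 + 68*√71/7077 ≈ 0.42687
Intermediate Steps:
z = 5/68 (z = -5/(-68) = -5*(-1/68) = 5/68 ≈ 0.073529)
(√(66 + t(-4)) + S(6))/(82 + (z - 1*(-22))) = (√(66 + 5) + 6²)/(82 + (5/68 - 1*(-22))) = (√71 + 36)/(82 + (5/68 + 22)) = (36 + √71)/(82 + 1501/68) = (36 + √71)/(7077/68) = (36 + √71)*(68/7077) = 816/2359 + 68*√71/7077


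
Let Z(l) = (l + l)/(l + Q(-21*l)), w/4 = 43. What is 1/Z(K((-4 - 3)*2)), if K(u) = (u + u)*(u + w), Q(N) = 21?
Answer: 629/1264 ≈ 0.49763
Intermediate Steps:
w = 172 (w = 4*43 = 172)
K(u) = 2*u*(172 + u) (K(u) = (u + u)*(u + 172) = (2*u)*(172 + u) = 2*u*(172 + u))
Z(l) = 2*l/(21 + l) (Z(l) = (l + l)/(l + 21) = (2*l)/(21 + l) = 2*l/(21 + l))
1/Z(K((-4 - 3)*2)) = 1/(2*(2*((-4 - 3)*2)*(172 + (-4 - 3)*2))/(21 + 2*((-4 - 3)*2)*(172 + (-4 - 3)*2))) = 1/(2*(2*(-7*2)*(172 - 7*2))/(21 + 2*(-7*2)*(172 - 7*2))) = 1/(2*(2*(-14)*(172 - 14))/(21 + 2*(-14)*(172 - 14))) = 1/(2*(2*(-14)*158)/(21 + 2*(-14)*158)) = 1/(2*(-4424)/(21 - 4424)) = 1/(2*(-4424)/(-4403)) = 1/(2*(-4424)*(-1/4403)) = 1/(1264/629) = 629/1264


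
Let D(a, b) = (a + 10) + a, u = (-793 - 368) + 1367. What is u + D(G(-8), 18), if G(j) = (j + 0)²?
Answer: 344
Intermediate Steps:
u = 206 (u = -1161 + 1367 = 206)
G(j) = j²
D(a, b) = 10 + 2*a (D(a, b) = (10 + a) + a = 10 + 2*a)
u + D(G(-8), 18) = 206 + (10 + 2*(-8)²) = 206 + (10 + 2*64) = 206 + (10 + 128) = 206 + 138 = 344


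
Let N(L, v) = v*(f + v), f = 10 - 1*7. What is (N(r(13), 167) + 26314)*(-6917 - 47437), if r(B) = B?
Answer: -2973381216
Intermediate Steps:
f = 3 (f = 10 - 7 = 3)
N(L, v) = v*(3 + v)
(N(r(13), 167) + 26314)*(-6917 - 47437) = (167*(3 + 167) + 26314)*(-6917 - 47437) = (167*170 + 26314)*(-54354) = (28390 + 26314)*(-54354) = 54704*(-54354) = -2973381216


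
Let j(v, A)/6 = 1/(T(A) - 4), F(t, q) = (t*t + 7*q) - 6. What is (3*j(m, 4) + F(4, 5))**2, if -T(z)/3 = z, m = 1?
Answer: 123201/64 ≈ 1925.0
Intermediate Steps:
F(t, q) = -6 + t**2 + 7*q (F(t, q) = (t**2 + 7*q) - 6 = -6 + t**2 + 7*q)
T(z) = -3*z
j(v, A) = 6/(-4 - 3*A) (j(v, A) = 6/(-3*A - 4) = 6/(-4 - 3*A))
(3*j(m, 4) + F(4, 5))**2 = (3*(-6/(4 + 3*4)) + (-6 + 4**2 + 7*5))**2 = (3*(-6/(4 + 12)) + (-6 + 16 + 35))**2 = (3*(-6/16) + 45)**2 = (3*(-6*1/16) + 45)**2 = (3*(-3/8) + 45)**2 = (-9/8 + 45)**2 = (351/8)**2 = 123201/64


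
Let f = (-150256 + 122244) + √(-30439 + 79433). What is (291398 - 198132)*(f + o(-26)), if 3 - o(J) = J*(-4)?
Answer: -2621987058 + 93266*√48994 ≈ -2.6013e+9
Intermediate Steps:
o(J) = 3 + 4*J (o(J) = 3 - J*(-4) = 3 - (-4)*J = 3 + 4*J)
f = -28012 + √48994 ≈ -27791.
(291398 - 198132)*(f + o(-26)) = (291398 - 198132)*((-28012 + √48994) + (3 + 4*(-26))) = 93266*((-28012 + √48994) + (3 - 104)) = 93266*((-28012 + √48994) - 101) = 93266*(-28113 + √48994) = -2621987058 + 93266*√48994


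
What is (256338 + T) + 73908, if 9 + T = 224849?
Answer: 555086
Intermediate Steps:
T = 224840 (T = -9 + 224849 = 224840)
(256338 + T) + 73908 = (256338 + 224840) + 73908 = 481178 + 73908 = 555086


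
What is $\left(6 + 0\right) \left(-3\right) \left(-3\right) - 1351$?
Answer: $-1297$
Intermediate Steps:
$\left(6 + 0\right) \left(-3\right) \left(-3\right) - 1351 = 6 \left(-3\right) \left(-3\right) - 1351 = \left(-18\right) \left(-3\right) - 1351 = 54 - 1351 = -1297$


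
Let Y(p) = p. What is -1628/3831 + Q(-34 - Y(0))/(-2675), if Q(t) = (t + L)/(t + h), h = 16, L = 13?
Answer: -8718739/20495850 ≈ -0.42539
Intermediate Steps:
Q(t) = (13 + t)/(16 + t) (Q(t) = (t + 13)/(t + 16) = (13 + t)/(16 + t))
-1628/3831 + Q(-34 - Y(0))/(-2675) = -1628/3831 + ((13 + (-34 - 1*0))/(16 + (-34 - 1*0)))/(-2675) = -1628*1/3831 + ((13 + (-34 + 0))/(16 + (-34 + 0)))*(-1/2675) = -1628/3831 + ((13 - 34)/(16 - 34))*(-1/2675) = -1628/3831 + (-21/(-18))*(-1/2675) = -1628/3831 - 1/18*(-21)*(-1/2675) = -1628/3831 + (7/6)*(-1/2675) = -1628/3831 - 7/16050 = -8718739/20495850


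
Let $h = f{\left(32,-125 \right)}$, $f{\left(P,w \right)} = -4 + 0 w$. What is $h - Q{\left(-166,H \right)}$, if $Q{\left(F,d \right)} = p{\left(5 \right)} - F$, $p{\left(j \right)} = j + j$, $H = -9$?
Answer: $-180$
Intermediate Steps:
$f{\left(P,w \right)} = -4$ ($f{\left(P,w \right)} = -4 + 0 = -4$)
$p{\left(j \right)} = 2 j$
$h = -4$
$Q{\left(F,d \right)} = 10 - F$ ($Q{\left(F,d \right)} = 2 \cdot 5 - F = 10 - F$)
$h - Q{\left(-166,H \right)} = -4 - \left(10 - -166\right) = -4 - \left(10 + 166\right) = -4 - 176 = -180$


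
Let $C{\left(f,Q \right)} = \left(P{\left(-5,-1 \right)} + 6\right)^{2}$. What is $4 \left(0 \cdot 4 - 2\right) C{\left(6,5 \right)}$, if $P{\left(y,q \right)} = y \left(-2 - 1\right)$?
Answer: $-3528$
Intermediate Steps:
$P{\left(y,q \right)} = - 3 y$ ($P{\left(y,q \right)} = y \left(-3\right) = - 3 y$)
$C{\left(f,Q \right)} = 441$ ($C{\left(f,Q \right)} = \left(\left(-3\right) \left(-5\right) + 6\right)^{2} = \left(15 + 6\right)^{2} = 21^{2} = 441$)
$4 \left(0 \cdot 4 - 2\right) C{\left(6,5 \right)} = 4 \left(0 \cdot 4 - 2\right) 441 = 4 \left(0 - 2\right) 441 = 4 \left(-2\right) 441 = \left(-8\right) 441 = -3528$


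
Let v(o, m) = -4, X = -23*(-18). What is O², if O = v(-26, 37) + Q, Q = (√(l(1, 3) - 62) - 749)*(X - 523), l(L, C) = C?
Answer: 6663898790 - 17796866*I*√59 ≈ 6.6639e+9 - 1.367e+8*I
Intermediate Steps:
X = 414
Q = 81641 - 109*I*√59 (Q = (√(3 - 62) - 749)*(414 - 523) = (√(-59) - 749)*(-109) = (I*√59 - 749)*(-109) = (-749 + I*√59)*(-109) = 81641 - 109*I*√59 ≈ 81641.0 - 837.25*I)
O = 81637 - 109*I*√59 (O = -4 + (81641 - 109*I*√59) = 81637 - 109*I*√59 ≈ 81637.0 - 837.25*I)
O² = (81637 - 109*I*√59)²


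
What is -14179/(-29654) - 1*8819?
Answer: -261504447/29654 ≈ -8818.5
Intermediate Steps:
-14179/(-29654) - 1*8819 = -14179*(-1/29654) - 8819 = 14179/29654 - 8819 = -261504447/29654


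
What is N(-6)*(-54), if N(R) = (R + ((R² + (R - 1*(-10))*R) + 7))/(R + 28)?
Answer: -351/11 ≈ -31.909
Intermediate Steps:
N(R) = (7 + R + R² + R*(10 + R))/(28 + R) (N(R) = (R + ((R² + (R + 10)*R) + 7))/(28 + R) = (R + ((R² + (10 + R)*R) + 7))/(28 + R) = (R + ((R² + R*(10 + R)) + 7))/(28 + R) = (R + (7 + R² + R*(10 + R)))/(28 + R) = (7 + R + R² + R*(10 + R))/(28 + R))
N(-6)*(-54) = ((7 + 2*(-6)² + 11*(-6))/(28 - 6))*(-54) = ((7 + 2*36 - 66)/22)*(-54) = ((7 + 72 - 66)/22)*(-54) = ((1/22)*13)*(-54) = (13/22)*(-54) = -351/11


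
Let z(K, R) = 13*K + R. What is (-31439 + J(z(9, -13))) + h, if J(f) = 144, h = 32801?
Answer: 1506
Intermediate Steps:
z(K, R) = R + 13*K
(-31439 + J(z(9, -13))) + h = (-31439 + 144) + 32801 = -31295 + 32801 = 1506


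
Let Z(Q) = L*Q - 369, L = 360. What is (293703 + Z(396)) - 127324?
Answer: 308570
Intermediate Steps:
Z(Q) = -369 + 360*Q (Z(Q) = 360*Q - 369 = -369 + 360*Q)
(293703 + Z(396)) - 127324 = (293703 + (-369 + 360*396)) - 127324 = (293703 + (-369 + 142560)) - 127324 = (293703 + 142191) - 127324 = 435894 - 127324 = 308570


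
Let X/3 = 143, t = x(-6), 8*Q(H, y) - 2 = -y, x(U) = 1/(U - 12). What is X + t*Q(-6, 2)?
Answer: 429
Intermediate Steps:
x(U) = 1/(-12 + U)
Q(H, y) = 1/4 - y/8 (Q(H, y) = 1/4 + (-y)/8 = 1/4 - y/8)
t = -1/18 (t = 1/(-12 - 6) = 1/(-18) = -1/18 ≈ -0.055556)
X = 429 (X = 3*143 = 429)
X + t*Q(-6, 2) = 429 - (1/4 - 1/8*2)/18 = 429 - (1/4 - 1/4)/18 = 429 - 1/18*0 = 429 + 0 = 429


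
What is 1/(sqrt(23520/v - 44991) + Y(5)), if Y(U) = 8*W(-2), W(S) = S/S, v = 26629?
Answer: 213032/1199746075 - I*sqrt(31902655598151)/1199746075 ≈ 0.00017756 - 0.0047079*I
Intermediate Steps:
W(S) = 1
Y(U) = 8 (Y(U) = 8*1 = 8)
1/(sqrt(23520/v - 44991) + Y(5)) = 1/(sqrt(23520/26629 - 44991) + 8) = 1/(sqrt(-1198041819/26629) + 8) = 1/(I*sqrt(31902655598151)/26629 + 8) = 1/(8 + I*sqrt(31902655598151)/26629)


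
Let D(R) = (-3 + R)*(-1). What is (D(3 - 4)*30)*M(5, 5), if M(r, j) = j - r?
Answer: 0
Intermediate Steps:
D(R) = 3 - R
(D(3 - 4)*30)*M(5, 5) = ((3 - (3 - 4))*30)*(5 - 1*5) = ((3 - 1*(-1))*30)*(5 - 5) = ((3 + 1)*30)*0 = (4*30)*0 = 120*0 = 0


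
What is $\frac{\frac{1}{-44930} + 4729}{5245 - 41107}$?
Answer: $- \frac{212473969}{1611279660} \approx -0.13187$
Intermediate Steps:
$\frac{\frac{1}{-44930} + 4729}{5245 - 41107} = \frac{- \frac{1}{44930} + 4729}{-35862} = \frac{212473969}{44930} \left(- \frac{1}{35862}\right) = - \frac{212473969}{1611279660}$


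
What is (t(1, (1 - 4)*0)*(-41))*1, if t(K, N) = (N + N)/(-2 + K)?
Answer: 0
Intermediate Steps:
t(K, N) = 2*N/(-2 + K) (t(K, N) = (2*N)/(-2 + K) = 2*N/(-2 + K))
(t(1, (1 - 4)*0)*(-41))*1 = ((2*((1 - 4)*0)/(-2 + 1))*(-41))*1 = ((2*(-3*0)/(-1))*(-41))*1 = ((2*0*(-1))*(-41))*1 = (0*(-41))*1 = 0*1 = 0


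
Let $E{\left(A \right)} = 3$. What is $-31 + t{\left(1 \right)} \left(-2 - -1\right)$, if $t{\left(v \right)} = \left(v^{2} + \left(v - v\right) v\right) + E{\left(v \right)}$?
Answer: $-35$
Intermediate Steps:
$t{\left(v \right)} = 3 + v^{2}$ ($t{\left(v \right)} = \left(v^{2} + \left(v - v\right) v\right) + 3 = \left(v^{2} + 0 v\right) + 3 = \left(v^{2} + 0\right) + 3 = v^{2} + 3 = 3 + v^{2}$)
$-31 + t{\left(1 \right)} \left(-2 - -1\right) = -31 + \left(3 + 1^{2}\right) \left(-2 - -1\right) = -31 + \left(3 + 1\right) \left(-2 + 1\right) = -31 + 4 \left(-1\right) = -31 - 4 = -35$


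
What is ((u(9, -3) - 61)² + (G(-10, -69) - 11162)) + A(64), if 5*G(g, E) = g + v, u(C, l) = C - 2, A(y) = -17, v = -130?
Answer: -8291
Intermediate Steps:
u(C, l) = -2 + C
G(g, E) = -26 + g/5 (G(g, E) = (g - 130)/5 = (-130 + g)/5 = -26 + g/5)
((u(9, -3) - 61)² + (G(-10, -69) - 11162)) + A(64) = (((-2 + 9) - 61)² + ((-26 + (⅕)*(-10)) - 11162)) - 17 = ((7 - 61)² + ((-26 - 2) - 11162)) - 17 = ((-54)² + (-28 - 11162)) - 17 = (2916 - 11190) - 17 = -8274 - 17 = -8291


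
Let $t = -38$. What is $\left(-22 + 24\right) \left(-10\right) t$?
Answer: $760$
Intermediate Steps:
$\left(-22 + 24\right) \left(-10\right) t = \left(-22 + 24\right) \left(-10\right) \left(-38\right) = 2 \left(-10\right) \left(-38\right) = \left(-20\right) \left(-38\right) = 760$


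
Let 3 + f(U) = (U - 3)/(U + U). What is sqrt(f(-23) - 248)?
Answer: 24*I*sqrt(230)/23 ≈ 15.825*I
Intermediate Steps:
f(U) = -3 + (-3 + U)/(2*U) (f(U) = -3 + (U - 3)/(U + U) = -3 + (-3 + U)/((2*U)) = -3 + (1/(2*U))*(-3 + U) = -3 + (-3 + U)/(2*U))
sqrt(f(-23) - 248) = sqrt((1/2)*(-3 - 5*(-23))/(-23) - 248) = sqrt((1/2)*(-1/23)*(-3 + 115) - 248) = sqrt((1/2)*(-1/23)*112 - 248) = sqrt(-56/23 - 248) = sqrt(-5760/23) = 24*I*sqrt(230)/23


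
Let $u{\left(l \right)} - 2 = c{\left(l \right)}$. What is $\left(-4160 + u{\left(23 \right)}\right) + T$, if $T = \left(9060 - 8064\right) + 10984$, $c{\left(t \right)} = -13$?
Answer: $7809$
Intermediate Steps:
$T = 11980$ ($T = 996 + 10984 = 11980$)
$u{\left(l \right)} = -11$ ($u{\left(l \right)} = 2 - 13 = -11$)
$\left(-4160 + u{\left(23 \right)}\right) + T = \left(-4160 - 11\right) + 11980 = -4171 + 11980 = 7809$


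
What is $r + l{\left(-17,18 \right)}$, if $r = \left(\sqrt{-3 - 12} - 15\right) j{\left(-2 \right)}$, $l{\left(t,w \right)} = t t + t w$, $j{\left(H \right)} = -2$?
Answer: $13 - 2 i \sqrt{15} \approx 13.0 - 7.746 i$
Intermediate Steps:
$l{\left(t,w \right)} = t^{2} + t w$
$r = 30 - 2 i \sqrt{15}$ ($r = \left(\sqrt{-3 - 12} - 15\right) \left(-2\right) = \left(\sqrt{-15} - 15\right) \left(-2\right) = \left(i \sqrt{15} - 15\right) \left(-2\right) = \left(-15 + i \sqrt{15}\right) \left(-2\right) = 30 - 2 i \sqrt{15} \approx 30.0 - 7.746 i$)
$r + l{\left(-17,18 \right)} = \left(30 - 2 i \sqrt{15}\right) - 17 \left(-17 + 18\right) = \left(30 - 2 i \sqrt{15}\right) - 17 = 13 - 2 i \sqrt{15}$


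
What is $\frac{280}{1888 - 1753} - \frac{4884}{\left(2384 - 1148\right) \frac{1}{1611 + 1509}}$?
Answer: $- \frac{34279912}{2781} \approx -12326.0$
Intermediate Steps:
$\frac{280}{1888 - 1753} - \frac{4884}{\left(2384 - 1148\right) \frac{1}{1611 + 1509}} = \frac{280}{135} - \frac{4884}{1236 \cdot \frac{1}{3120}} = 280 \cdot \frac{1}{135} - \frac{4884}{1236 \cdot \frac{1}{3120}} = \frac{56}{27} - \frac{4884}{\frac{103}{260}} = \frac{56}{27} - \frac{1269840}{103} = - \frac{34279912}{2781}$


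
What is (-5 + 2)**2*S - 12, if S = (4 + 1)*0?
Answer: -12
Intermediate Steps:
S = 0 (S = 5*0 = 0)
(-5 + 2)**2*S - 12 = (-5 + 2)**2*0 - 12 = (-3)**2*0 - 12 = 9*0 - 12 = 0 - 12 = -12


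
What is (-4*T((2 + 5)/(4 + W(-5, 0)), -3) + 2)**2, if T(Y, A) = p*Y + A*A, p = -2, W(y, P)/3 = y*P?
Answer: 400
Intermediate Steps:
W(y, P) = 3*P*y (W(y, P) = 3*(y*P) = 3*(P*y) = 3*P*y)
T(Y, A) = A**2 - 2*Y (T(Y, A) = -2*Y + A*A = -2*Y + A**2 = A**2 - 2*Y)
(-4*T((2 + 5)/(4 + W(-5, 0)), -3) + 2)**2 = (-4*((-3)**2 - 2*(2 + 5)/(4 + 3*0*(-5))) + 2)**2 = (-4*(9 - 14/(4 + 0)) + 2)**2 = (-4*(9 - 14/4) + 2)**2 = (-4*(9 - 2*7/4) + 2)**2 = (-4*(9 - 7/2) + 2)**2 = (-4*11/2 + 2)**2 = (-22 + 2)**2 = (-20)**2 = 400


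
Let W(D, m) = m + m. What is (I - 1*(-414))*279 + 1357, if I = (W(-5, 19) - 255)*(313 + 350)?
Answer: -40023146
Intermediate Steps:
W(D, m) = 2*m
I = -143871 (I = (2*19 - 255)*(313 + 350) = (38 - 255)*663 = -217*663 = -143871)
(I - 1*(-414))*279 + 1357 = (-143871 - 1*(-414))*279 + 1357 = (-143871 + 414)*279 + 1357 = -143457*279 + 1357 = -40024503 + 1357 = -40023146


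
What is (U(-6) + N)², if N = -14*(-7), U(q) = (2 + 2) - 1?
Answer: 10201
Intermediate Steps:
U(q) = 3 (U(q) = 4 - 1 = 3)
N = 98
(U(-6) + N)² = (3 + 98)² = 101² = 10201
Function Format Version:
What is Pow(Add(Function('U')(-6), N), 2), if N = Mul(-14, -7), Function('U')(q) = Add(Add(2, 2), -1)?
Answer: 10201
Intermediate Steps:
Function('U')(q) = 3 (Function('U')(q) = Add(4, -1) = 3)
N = 98
Pow(Add(Function('U')(-6), N), 2) = Pow(Add(3, 98), 2) = Pow(101, 2) = 10201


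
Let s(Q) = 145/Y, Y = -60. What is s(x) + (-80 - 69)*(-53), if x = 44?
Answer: 94735/12 ≈ 7894.6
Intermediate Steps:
s(Q) = -29/12 (s(Q) = 145/(-60) = 145*(-1/60) = -29/12)
s(x) + (-80 - 69)*(-53) = -29/12 + (-80 - 69)*(-53) = -29/12 - 149*(-53) = -29/12 + 7897 = 94735/12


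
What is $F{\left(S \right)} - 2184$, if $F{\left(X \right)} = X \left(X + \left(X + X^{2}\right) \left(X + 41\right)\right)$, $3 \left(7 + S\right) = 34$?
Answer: $\frac{192361}{81} \approx 2374.8$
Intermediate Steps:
$S = \frac{13}{3}$ ($S = -7 + \frac{1}{3} \cdot 34 = -7 + \frac{34}{3} = \frac{13}{3} \approx 4.3333$)
$F{\left(X \right)} = X \left(X + \left(41 + X\right) \left(X + X^{2}\right)\right)$ ($F{\left(X \right)} = X \left(X + \left(X + X^{2}\right) \left(41 + X\right)\right) = X \left(X + \left(41 + X\right) \left(X + X^{2}\right)\right)$)
$F{\left(S \right)} - 2184 = \left(\frac{13}{3}\right)^{2} \left(42 + \left(\frac{13}{3}\right)^{2} + 42 \cdot \frac{13}{3}\right) - 2184 = \frac{169 \left(42 + \frac{169}{9} + 182\right)}{9} - 2184 = \frac{169}{9} \cdot \frac{2185}{9} - 2184 = \frac{369265}{81} - 2184 = \frac{192361}{81}$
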